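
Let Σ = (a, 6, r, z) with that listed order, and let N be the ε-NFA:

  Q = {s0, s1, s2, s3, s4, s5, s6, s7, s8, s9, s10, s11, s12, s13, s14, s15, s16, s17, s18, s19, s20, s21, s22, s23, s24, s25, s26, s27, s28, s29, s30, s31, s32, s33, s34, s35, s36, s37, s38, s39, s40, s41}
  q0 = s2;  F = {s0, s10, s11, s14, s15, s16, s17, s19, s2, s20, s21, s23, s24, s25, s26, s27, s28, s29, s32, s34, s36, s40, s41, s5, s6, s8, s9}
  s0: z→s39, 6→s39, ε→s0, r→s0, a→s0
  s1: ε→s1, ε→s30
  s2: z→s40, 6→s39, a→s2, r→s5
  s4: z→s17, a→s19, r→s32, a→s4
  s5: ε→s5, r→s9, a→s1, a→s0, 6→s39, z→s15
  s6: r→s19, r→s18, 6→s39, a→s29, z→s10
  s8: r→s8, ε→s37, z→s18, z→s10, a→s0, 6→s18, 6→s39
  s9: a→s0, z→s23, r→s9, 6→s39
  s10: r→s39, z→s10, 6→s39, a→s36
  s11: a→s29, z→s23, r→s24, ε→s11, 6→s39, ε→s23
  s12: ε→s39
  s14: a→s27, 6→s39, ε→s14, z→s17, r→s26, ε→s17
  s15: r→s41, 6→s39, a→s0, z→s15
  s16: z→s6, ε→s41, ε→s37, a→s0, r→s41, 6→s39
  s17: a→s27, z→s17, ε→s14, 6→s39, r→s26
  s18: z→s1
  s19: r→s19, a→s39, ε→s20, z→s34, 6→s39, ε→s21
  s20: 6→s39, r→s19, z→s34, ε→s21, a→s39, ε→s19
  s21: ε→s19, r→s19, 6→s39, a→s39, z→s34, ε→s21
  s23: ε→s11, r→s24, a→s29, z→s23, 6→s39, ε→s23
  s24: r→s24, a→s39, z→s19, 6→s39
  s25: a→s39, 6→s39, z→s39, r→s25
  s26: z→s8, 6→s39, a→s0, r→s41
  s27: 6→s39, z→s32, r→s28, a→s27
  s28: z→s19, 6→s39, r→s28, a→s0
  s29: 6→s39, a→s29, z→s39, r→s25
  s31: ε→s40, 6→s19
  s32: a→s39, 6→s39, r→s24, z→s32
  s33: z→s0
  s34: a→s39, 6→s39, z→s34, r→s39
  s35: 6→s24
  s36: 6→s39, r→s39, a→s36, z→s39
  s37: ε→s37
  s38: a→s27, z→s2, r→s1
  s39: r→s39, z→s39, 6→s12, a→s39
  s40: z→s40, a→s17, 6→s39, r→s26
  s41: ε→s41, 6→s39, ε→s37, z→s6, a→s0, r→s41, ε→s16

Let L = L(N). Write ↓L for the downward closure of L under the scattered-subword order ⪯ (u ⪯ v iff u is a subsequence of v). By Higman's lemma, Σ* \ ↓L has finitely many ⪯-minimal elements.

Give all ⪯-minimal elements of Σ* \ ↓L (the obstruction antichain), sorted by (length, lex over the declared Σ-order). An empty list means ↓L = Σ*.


Antichain: [6, raz, rrzra, zaaza, zrzzr].

|Q|=42, |F|=27, |δ|=153 (26 ε).
min D↑ (23 st, q0=0, F={1}): 0:a→0,6→1,r→2,z→3 1:a→1,6→1,r→1,z→1 2:a→4,6→1,r→5,z→6 3:a→7,6→1,r→8,z→3 4:a→4,6→1,r→4,z→1 5:a→4,6→1,r→5,z→9 6:a→4,6→1,r→10,z→6 7:a→11,6→1,r→8,z→7 8:a→4,6→1,r→10,z→12 9:a→13,6→1,r→14,z→9 10:a→4,6→1,r→10,z→15 11:a→11,6→1,r→16,z→17 12:a→4,6→1,r→12,z→18 13:a→13,6→1,r→19,z→1 14:a→1,6→1,r→14,z→20 15:a→13,6→1,r→20,z→18 16:a→4,6→1,r→16,z→20 17:a→1,6→1,r→14,z→17 18:a→21,6→1,r→1,z→18 19:a→1,6→1,r→19,z→1 20:a→1,6→1,r→20,z→22 21:a→21,6→1,r→1,z→1 22:a→1,6→1,r→1,z→22.
'6': run [33, 5] end={s1,s12,s18,s30,s39} — reject; 1/1 single-dels accept.
'raz': N↓-sim [33, 27, 8, 2] end={s12,s39} ∉↓L; 3/3 single-dels accept.
'rrzra': N↓-sim [33, 27, 24, 17, 11, 2] end={s12,s39} rej; 5/5 del acc.
'zaaza': run [33, 30, 26, 14, 8, 2] end={s12,s39} — reject; 5/5 single-dels accept.
'zrzzr': |S_i|=[33, 30, 22, 17, 8, 2] end={s12,s39} rej; 5/5 single-dels accept.
5 obstructions.


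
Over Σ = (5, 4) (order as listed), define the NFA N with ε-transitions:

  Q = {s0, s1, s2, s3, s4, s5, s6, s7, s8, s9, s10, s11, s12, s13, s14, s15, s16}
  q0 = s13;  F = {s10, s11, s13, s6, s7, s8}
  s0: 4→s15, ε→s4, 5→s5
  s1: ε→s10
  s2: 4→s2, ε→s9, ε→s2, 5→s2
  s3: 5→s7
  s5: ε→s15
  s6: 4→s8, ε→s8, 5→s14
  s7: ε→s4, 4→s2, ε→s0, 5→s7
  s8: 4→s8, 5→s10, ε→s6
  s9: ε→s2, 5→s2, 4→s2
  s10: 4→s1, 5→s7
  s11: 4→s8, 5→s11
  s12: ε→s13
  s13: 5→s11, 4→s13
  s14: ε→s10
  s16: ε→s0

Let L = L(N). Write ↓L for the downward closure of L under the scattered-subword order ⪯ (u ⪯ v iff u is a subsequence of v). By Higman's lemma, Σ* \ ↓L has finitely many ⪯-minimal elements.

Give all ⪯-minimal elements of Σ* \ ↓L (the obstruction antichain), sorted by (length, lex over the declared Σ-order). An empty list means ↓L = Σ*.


A = [54554].

|Q|=17, |F|=6, |δ|=32 (13 ε).
min D↑ (6 st, q0=0, F={5}): 0:5→1,4→0 1:5→1,4→2 2:5→3,4→2 3:5→4,4→3 4:5→4,4→5 5:5→5,4→5 [Hopcroft].
'54554': N↓-sim [14, 13, 12, 10, 7, 3] end={s15,s2,s9} rej; 5/5 del acc.
1 minimals (antichain).


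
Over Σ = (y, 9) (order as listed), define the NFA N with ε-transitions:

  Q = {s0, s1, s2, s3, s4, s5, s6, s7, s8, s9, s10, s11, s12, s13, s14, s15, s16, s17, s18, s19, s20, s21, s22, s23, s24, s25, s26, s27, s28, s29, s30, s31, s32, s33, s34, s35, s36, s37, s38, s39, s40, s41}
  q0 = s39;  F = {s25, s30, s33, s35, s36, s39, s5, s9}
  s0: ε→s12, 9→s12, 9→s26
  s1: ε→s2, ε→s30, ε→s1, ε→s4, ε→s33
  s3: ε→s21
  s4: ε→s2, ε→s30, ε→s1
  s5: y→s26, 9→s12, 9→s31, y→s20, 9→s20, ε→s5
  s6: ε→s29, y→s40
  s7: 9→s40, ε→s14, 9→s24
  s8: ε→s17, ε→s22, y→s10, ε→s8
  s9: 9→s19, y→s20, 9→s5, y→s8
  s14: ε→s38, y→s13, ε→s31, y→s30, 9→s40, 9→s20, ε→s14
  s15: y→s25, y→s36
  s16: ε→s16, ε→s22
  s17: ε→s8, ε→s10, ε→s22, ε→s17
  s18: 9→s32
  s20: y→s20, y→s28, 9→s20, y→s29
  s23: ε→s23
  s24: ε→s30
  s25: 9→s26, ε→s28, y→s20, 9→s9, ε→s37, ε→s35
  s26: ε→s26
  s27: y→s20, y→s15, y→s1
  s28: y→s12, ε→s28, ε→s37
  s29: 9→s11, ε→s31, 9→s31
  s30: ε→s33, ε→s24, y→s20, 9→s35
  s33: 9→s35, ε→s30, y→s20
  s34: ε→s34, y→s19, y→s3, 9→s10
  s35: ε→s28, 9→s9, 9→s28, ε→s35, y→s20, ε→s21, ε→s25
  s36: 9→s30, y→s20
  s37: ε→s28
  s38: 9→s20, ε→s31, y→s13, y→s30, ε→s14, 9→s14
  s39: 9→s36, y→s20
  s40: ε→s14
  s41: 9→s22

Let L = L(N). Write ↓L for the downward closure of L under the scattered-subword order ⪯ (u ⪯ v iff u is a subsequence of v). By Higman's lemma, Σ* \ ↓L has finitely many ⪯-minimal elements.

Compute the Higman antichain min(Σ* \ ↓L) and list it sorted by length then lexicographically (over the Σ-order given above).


|Q|=42, |F|=8, |δ|=100 (46 ε).
min D↑ (7 st, q0=0, F={1}): 0:y→1,9→2 1:y→1,9→1 2:y→1,9→3 3:y→1,9→4 4:y→1,9→5 5:y→1,9→6 6:y→1,9→1 (ε-aug+det+¬).
'y': run [23, 12] end={s10,s11,s12,s17,s20,s22,s26,s28,s29,s31,s37,s8} — reject; 1/1 single-dels accept.
'999999': |S_i|=[23, 22, 21, 18, 15, 10, 7] end={s11,s12,s20,s28,s29,s31,s37} — reject; 6/6 deletions ∈↓L.
2 minimals (antichain).

min(Σ*\↓L) = [y, 999999].


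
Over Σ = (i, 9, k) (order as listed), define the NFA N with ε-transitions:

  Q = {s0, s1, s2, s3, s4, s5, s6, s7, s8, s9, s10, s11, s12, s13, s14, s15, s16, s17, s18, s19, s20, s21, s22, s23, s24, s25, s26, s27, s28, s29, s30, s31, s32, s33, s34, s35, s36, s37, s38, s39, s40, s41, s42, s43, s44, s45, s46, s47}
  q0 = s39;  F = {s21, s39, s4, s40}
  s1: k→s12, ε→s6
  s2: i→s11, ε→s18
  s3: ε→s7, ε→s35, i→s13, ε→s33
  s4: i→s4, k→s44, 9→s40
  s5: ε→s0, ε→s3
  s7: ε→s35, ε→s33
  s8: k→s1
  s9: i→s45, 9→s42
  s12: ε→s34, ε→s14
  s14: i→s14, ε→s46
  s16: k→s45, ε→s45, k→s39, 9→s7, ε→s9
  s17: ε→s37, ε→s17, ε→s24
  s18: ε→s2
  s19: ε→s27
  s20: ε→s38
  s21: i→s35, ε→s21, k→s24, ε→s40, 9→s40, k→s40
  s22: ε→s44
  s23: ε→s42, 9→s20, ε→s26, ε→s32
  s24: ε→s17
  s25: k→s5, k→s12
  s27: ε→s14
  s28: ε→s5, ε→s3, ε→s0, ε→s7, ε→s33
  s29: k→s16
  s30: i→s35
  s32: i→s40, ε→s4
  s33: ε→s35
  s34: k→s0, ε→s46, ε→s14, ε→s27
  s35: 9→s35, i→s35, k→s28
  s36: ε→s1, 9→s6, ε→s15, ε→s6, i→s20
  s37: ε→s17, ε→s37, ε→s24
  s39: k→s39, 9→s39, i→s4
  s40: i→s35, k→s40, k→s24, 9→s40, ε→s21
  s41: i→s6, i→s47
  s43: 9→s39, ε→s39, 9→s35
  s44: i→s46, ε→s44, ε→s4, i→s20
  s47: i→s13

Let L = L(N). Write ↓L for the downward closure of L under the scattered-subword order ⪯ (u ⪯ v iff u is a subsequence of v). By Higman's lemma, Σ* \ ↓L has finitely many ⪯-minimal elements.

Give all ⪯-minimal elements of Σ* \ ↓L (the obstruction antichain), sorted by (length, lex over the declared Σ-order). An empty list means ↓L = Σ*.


A = [i9i].

|Q|=48, |F|=4, |δ|=91 (48 ε).
min D↑ (4 st, q0=0, F={3}): 0:i→1,9→0,k→0 1:i→1,9→2,k→1 2:i→3,9→2,k→2 3:i→3,9→3,k→3 (ε-aug+det+¬).
'i9i': run [19, 18, 13, 8] end={s0,s13,s28,s3,s33,s35,s5,s7} ∉↓L; 3/3 del acc.
1 words, ⪯-incomp.


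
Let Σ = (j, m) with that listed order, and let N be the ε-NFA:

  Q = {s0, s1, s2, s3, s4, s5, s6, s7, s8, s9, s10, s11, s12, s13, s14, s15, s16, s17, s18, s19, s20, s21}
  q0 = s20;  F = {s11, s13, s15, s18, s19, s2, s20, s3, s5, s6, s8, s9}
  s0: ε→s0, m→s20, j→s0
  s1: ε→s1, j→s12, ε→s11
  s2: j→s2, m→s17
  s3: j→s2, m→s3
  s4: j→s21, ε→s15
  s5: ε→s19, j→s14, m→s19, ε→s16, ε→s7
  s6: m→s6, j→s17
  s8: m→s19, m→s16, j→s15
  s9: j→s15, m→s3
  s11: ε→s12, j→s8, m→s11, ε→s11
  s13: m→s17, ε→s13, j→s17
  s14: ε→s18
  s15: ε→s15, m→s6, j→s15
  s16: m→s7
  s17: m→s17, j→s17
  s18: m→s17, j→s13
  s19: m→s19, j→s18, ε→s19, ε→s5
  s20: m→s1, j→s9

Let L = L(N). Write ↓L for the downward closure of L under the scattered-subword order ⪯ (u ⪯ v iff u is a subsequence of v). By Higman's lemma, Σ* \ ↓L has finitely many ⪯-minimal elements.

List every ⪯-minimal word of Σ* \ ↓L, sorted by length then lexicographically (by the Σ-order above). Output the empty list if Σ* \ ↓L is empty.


Antichain: [jjmj, jmjm, mjmjjj].

|Q|=22, |F|=12, |δ|=46 (14 ε).
min D↑ (12 st, q0=0, F={9}): 0:j→1,m→2 1:j→3,m→4 2:j→5,m→2 3:j→3,m→6 4:j→7,m→4 5:j→3,m→8 6:j→9,m→6 7:j→7,m→9 8:j→10,m→8 9:j→9,m→9 10:j→11,m→9 11:j→9,m→9 [Hopcroft].
'jjmj': N↓-sim [18, 15, 7, 2, 1] end={s17} rej; 4/4 deletions ∈↓L.
'jmjm': |S_i|=[18, 15, 11, 5, 1] end={s17} — reject; 4/4 deletions ∈↓L.
'mjmjjj': |S_i|=[18, 16, 13, 9, 4, 2, 1] end={s17} rej; 6/6 deletions ∈↓L.
3 obstructions.


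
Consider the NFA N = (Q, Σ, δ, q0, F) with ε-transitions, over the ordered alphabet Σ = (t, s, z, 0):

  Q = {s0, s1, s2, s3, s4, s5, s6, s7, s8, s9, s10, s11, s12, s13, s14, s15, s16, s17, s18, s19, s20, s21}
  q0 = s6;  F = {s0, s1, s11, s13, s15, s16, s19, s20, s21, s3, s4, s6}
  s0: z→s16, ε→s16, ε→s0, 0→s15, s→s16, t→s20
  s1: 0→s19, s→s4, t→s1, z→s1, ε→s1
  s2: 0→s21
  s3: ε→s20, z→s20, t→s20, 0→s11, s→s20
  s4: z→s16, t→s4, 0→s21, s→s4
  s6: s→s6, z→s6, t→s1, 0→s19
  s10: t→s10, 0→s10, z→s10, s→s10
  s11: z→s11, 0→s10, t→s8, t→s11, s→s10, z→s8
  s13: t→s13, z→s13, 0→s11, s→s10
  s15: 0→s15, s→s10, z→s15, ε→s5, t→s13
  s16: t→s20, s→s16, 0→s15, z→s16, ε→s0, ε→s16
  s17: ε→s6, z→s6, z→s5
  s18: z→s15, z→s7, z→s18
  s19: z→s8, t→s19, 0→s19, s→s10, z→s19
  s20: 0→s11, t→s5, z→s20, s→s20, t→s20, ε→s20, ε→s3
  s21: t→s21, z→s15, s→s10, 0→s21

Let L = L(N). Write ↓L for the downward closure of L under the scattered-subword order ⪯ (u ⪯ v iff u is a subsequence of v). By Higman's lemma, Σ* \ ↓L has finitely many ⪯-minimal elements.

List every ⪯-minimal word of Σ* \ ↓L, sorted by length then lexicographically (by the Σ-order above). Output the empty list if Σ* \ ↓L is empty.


|Q|=22, |F|=12, |δ|=72 (10 ε).
min D↑ (11 st, q0=0, F={4}): 0:t→1,s→0,z→0,0→2 1:t→1,s→3,z→1,0→2 2:t→2,s→4,z→2,0→2 3:t→3,s→3,z→5,0→6 4:t→4,s→4,z→4,0→4 5:t→7,s→5,z→5,0→8 6:t→6,s→4,z→8,0→6 7:t→7,s→7,z→7,0→9 8:t→10,s→4,z→8,0→8 9:t→9,s→4,z→9,0→4 10:t→10,s→4,z→10,0→9.
'0s': N↓-sim [15, 8, 1] end={s10} — reject; 2/2 del acc.
'tszt00': N↓-sim [15, 14, 12, 10, 7, 3, 1] end={s10} rej; 6/6 deletions ∈↓L.
2 minimals (antichain).

min(Σ*\↓L) = [0s, tszt00].


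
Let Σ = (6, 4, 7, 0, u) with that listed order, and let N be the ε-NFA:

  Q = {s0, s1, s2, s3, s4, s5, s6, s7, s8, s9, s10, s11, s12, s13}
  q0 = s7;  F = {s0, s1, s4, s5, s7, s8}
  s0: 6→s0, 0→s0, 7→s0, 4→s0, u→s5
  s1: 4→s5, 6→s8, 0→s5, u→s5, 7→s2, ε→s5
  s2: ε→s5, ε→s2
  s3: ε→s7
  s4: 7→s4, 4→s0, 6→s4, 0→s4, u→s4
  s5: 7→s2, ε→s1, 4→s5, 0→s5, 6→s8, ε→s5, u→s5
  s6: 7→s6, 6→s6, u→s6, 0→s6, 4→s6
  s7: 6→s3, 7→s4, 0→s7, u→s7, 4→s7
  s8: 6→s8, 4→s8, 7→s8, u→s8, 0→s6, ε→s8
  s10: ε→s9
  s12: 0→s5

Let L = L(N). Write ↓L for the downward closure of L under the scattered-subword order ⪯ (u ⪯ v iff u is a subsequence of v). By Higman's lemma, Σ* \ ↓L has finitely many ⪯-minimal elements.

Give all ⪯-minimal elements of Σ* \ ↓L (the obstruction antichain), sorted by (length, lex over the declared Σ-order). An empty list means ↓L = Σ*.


min(Σ*\↓L) = [74u60].

|Q|=14, |F|=6, |δ|=44 (8 ε).
min D↑ (6 st, q0=0, F={5}): 0:6→0,4→0,7→1,0→0,u→0 1:6→1,4→2,7→1,0→1,u→1 2:6→2,4→2,7→2,0→2,u→3 3:6→4,4→3,7→3,0→3,u→3 4:6→4,4→4,7→4,0→5,u→4 5:6→5,4→5,7→5,0→5,u→5 [Hopcroft].
'74u60': run [9, 7, 6, 5, 2, 1] end={s6} rej; 5/5 single-dels accept.
1 minimals (antichain).


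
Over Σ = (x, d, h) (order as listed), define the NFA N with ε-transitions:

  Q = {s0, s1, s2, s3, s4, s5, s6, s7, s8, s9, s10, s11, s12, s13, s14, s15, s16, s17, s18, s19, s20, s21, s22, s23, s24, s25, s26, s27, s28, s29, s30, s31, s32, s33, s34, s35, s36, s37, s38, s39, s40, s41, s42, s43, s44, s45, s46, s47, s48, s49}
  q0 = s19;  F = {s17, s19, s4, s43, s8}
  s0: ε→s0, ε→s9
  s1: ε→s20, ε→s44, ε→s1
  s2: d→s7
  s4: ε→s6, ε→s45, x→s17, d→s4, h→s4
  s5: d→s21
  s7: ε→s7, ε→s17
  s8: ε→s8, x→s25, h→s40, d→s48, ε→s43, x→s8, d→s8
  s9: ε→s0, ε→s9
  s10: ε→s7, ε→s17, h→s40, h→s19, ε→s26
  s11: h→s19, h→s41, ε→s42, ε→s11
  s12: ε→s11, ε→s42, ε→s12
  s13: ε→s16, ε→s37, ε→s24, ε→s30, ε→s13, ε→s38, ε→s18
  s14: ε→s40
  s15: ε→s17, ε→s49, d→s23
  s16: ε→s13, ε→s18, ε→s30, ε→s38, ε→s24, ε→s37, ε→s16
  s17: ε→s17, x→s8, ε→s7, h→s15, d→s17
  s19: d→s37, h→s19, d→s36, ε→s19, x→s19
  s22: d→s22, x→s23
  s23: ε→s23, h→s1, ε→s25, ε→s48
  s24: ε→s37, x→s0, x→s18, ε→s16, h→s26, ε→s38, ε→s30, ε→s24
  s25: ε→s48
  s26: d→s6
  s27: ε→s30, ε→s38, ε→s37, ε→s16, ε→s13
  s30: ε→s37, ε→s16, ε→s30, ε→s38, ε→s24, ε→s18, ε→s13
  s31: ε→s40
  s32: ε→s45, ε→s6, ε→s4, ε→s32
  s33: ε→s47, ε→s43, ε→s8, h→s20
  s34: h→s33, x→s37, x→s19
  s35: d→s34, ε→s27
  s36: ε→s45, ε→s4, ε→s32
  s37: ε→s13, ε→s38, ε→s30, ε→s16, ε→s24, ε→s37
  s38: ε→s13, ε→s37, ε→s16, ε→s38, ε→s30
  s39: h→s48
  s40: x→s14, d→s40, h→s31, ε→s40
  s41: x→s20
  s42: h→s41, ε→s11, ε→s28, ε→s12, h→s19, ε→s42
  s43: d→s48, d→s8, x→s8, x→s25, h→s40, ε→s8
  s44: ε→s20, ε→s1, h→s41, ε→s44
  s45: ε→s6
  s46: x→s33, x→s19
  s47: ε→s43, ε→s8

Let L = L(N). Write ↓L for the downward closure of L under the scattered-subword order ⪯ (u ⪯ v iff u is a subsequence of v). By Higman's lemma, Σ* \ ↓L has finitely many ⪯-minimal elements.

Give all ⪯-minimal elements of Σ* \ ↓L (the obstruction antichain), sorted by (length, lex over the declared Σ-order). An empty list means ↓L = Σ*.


min(Σ*\↓L) = [dxxh].

|Q|=50, |F|=5, |δ|=146 (97 ε).
min D↑ (5 st, q0=0, F={4}): 0:x→0,d→1,h→0 1:x→2,d→1,h→1 2:x→3,d→2,h→2 3:x→3,d→3,h→4 4:x→4,d→4,h→4.
'dxxh': run [32, 31, 19, 8, 3] end={s14,s31,s40} — reject; 4/4 del acc.
1 words, ⪯-incomp.


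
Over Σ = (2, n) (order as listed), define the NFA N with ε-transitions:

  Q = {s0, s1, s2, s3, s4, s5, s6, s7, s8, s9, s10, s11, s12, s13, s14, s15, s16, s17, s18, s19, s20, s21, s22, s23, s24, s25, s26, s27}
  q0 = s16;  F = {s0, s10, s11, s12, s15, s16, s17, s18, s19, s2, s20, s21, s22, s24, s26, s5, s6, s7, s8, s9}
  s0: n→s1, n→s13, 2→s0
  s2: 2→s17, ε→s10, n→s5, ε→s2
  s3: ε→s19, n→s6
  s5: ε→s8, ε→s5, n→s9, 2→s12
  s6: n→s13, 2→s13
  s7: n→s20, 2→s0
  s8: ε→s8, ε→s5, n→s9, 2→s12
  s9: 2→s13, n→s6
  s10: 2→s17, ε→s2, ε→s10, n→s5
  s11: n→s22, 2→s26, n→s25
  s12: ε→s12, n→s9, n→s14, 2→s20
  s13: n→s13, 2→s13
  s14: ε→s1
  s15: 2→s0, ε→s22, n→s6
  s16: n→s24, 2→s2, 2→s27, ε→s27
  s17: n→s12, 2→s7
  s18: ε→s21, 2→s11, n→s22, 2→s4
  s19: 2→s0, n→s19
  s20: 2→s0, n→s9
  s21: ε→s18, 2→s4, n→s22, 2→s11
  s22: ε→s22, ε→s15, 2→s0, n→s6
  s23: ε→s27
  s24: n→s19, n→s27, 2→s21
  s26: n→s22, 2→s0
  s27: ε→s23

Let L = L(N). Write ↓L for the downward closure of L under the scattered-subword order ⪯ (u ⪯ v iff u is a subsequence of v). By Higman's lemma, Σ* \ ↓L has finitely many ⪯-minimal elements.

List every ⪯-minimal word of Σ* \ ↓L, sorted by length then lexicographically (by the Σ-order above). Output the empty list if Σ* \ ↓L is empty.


|Q|=28, |F|=20, |δ|=69 (19 ε).
min D↑ (17 st, q0=0, F={14}): 0:2→1,n→2 1:2→3,n→4 2:2→5,n→6 3:2→7,n→8 4:2→8,n→9 5:2→10,n→11 6:2→12,n→6 7:2→12,n→13 8:2→13,n→9 9:2→14,n→15 10:2→16,n→11 11:2→12,n→15 12:2→12,n→14 13:2→12,n→9 14:2→14,n→14 15:2→14,n→14 16:2→12,n→11 (ε-aug+det+¬).
'2nn2': N↓-sim [27, 24, 13, 5, 1] end={s13} — reject; 4/4 del acc.
'nn2n': N↓-sim [27, 22, 12, 3, 2] end={s1,s13} rej; 4/4 single-dels accept.
'2222n': |S_i|=[27, 24, 16, 10, 3, 2] end={s1,s13} — reject; 5/5 deletions ∈↓L.
'2nnnn': run [27, 24, 13, 5, 2, 1] end={s13} rej; 5/5 del acc.
'n2nnn': |S_i|=[27, 22, 16, 9, 3, 1] end={s13} rej; 5/5 single-dels accept.
5 words, ⪯-incomp.

Antichain: [2nn2, nn2n, 2222n, 2nnnn, n2nnn].


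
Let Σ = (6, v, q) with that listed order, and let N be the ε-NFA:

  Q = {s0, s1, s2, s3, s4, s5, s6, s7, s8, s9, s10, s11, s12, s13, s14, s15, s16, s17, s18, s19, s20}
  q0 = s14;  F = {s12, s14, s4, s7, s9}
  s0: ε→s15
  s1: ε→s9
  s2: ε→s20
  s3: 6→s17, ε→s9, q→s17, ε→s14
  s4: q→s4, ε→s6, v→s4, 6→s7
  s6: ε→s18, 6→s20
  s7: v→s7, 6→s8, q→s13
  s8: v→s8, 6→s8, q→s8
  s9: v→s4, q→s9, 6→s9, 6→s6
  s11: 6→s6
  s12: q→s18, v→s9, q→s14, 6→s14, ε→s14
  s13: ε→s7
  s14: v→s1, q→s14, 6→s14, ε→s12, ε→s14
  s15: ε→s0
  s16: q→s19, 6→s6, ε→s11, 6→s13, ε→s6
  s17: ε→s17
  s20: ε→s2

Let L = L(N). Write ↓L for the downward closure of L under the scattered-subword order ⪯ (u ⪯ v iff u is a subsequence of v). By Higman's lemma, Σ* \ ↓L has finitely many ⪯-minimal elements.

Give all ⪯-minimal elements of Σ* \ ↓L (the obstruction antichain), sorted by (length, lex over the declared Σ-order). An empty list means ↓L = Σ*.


|Q|=21, |F|=5, |δ|=43 (16 ε).
min D↑ (5 st, q0=0, F={4}): 0:6→0,v→1,q→0 1:6→1,v→2,q→1 2:6→3,v→2,q→2 3:6→4,v→3,q→3 4:6→4,v→4,q→4 (ε-aug+det+¬).
'vv66': N↓-sim [12, 10, 8, 5, 1] end={s8} rej; 4/4 del acc.
1 minimals (antichain).

min(Σ*\↓L) = [vv66].


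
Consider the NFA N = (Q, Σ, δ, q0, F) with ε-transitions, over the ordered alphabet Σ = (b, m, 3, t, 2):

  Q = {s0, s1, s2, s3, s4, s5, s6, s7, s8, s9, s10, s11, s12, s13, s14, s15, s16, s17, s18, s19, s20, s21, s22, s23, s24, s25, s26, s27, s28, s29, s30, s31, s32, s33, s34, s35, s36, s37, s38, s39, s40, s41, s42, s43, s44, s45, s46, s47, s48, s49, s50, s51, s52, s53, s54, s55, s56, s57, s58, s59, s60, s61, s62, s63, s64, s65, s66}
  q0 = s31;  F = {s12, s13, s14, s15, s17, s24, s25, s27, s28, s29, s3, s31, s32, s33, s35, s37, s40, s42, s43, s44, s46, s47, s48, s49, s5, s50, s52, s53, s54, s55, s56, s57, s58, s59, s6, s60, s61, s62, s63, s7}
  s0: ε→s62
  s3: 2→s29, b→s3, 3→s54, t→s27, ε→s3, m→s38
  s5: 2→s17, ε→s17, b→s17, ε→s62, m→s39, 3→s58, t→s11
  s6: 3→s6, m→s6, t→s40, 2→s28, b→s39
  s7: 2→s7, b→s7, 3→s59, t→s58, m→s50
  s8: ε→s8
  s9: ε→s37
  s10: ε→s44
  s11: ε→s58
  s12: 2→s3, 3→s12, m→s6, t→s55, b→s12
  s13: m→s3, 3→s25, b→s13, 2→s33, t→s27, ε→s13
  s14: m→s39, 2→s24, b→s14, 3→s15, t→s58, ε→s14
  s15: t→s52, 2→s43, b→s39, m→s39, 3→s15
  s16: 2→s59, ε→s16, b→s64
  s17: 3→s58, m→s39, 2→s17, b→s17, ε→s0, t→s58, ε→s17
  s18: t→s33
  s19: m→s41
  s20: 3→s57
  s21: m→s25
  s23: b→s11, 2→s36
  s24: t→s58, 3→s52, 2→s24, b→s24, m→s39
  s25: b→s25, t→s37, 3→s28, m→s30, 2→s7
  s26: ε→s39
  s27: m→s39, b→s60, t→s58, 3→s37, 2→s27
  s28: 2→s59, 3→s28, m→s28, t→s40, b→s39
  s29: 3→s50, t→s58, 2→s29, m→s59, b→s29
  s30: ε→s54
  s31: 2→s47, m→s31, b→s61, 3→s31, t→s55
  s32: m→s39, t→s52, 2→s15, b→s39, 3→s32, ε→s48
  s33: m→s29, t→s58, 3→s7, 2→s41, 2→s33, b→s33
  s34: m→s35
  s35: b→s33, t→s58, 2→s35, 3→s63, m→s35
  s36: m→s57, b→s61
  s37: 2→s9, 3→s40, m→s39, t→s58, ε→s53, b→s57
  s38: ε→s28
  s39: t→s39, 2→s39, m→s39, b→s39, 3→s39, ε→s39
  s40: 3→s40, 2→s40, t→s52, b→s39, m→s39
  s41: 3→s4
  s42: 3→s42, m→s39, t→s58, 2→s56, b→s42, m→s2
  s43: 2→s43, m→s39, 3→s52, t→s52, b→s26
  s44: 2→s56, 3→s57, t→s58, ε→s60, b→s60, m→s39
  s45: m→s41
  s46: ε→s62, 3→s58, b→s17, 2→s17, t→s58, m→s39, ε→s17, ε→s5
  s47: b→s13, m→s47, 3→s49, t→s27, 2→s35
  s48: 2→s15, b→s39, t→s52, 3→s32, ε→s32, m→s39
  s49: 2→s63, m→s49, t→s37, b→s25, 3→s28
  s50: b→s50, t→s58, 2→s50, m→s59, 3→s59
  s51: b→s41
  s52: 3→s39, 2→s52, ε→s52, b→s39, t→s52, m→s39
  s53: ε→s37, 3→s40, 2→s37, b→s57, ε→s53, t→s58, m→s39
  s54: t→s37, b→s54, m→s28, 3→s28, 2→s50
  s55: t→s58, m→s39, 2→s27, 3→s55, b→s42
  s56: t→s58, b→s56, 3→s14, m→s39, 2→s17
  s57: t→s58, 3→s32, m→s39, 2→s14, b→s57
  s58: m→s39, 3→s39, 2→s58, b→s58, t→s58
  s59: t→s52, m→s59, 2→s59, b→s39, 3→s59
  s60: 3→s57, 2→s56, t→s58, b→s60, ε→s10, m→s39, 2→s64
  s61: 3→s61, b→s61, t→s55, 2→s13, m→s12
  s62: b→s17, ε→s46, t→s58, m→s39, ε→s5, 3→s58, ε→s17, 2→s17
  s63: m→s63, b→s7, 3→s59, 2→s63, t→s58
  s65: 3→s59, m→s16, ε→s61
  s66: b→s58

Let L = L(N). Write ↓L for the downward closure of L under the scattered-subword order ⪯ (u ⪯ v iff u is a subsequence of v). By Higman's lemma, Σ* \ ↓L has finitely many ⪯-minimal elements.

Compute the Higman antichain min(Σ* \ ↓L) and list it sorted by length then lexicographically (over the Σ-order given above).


A = [tm, tt3, bmmb, 233b, 22t3, tb2233].

|Q|=67, |F|=40, |δ|=257 (32 ε).
min D↑ (35 st, q0=0, F={7}): 0:b→1,m→0,3→0,t→2,2→3 1:b→1,m→4,3→1,t→2,2→5 2:b→6,m→7,3→2,t→8,2→9 3:b→5,m→3,3→10,t→9,2→11 4:b→4,m→12,3→4,t→2,2→13 5:b→5,m→13,3→14,t→9,2→15 6:b→6,m→7,3→6,t→8,2→16 7:b→7,m→7,3→7,t→7,2→7 8:b→8,m→7,3→7,t→8,2→8 9:b→17,m→7,3→18,t→8,2→9 10:b→14,m→10,3→19,t→18,2→20 11:b→15,m→11,3→20,t→8,2→11 12:b→7,m→12,3→12,t→21,2→19 13:b→13,m→19,3→22,t→9,2→23 14:b→14,m→22,3→19,t→18,2→24 15:b→15,m→23,3→24,t→8,2→15 16:b→16,m→7,3→25,t→8,2→26 17:b→17,m→7,3→27,t→8,2→16 18:b→27,m→7,3→21,t→8,2→18 19:b→7,m→19,3→19,t→21,2→28 20:b→24,m→20,3→28,t→8,2→20 21:b→7,m→7,3→21,t→29,2→21 22:b→22,m→19,3→19,t→18,2→30 23:b→23,m→28,3→30,t→8,2→23 24:b→24,m→30,3→28,t→8,2→24 25:b→25,m→7,3→31,t→8,2→32 26:b→26,m→7,3→8,t→8,2→26 27:b→27,m→7,3→33,t→8,2→25 28:b→7,m→28,3→28,t→29,2→28 29:b→7,m→7,3→7,t→29,2→29 30:b→30,m→28,3→28,t→8,2→30 31:b→7,m→7,3→31,t→29,2→34 32:b→32,m→7,3→29,t→8,2→32 33:b→7,m→7,3→33,t→29,2→31 34:b→7,m→7,3→29,t→29,2→34 (ε-aug+det+¬).
'tm': |S_i|=[52, 30, 2] end={s2,s39} — reject; 2/2 single-dels accept.
'tt3': N↓-sim [52, 30, 4, 1] end={s39} ∉↓L; 3/3 del acc.
'bmmb': N↓-sim [52, 47, 40, 8, 1] end={s39} rej; 4/4 deletions ∈↓L.
'233b': run [52, 45, 25, 10, 2] end={s26,s39} ∉↓L; 4/4 single-dels accept.
'22t3': N↓-sim [52, 45, 36, 4, 1] end={s39} ∉↓L; 4/4 single-dels accept.
'tb2233': run [52, 30, 24, 16, 12, 3, 1] end={s39} rej; 6/6 del acc.
6 minimals (antichain).


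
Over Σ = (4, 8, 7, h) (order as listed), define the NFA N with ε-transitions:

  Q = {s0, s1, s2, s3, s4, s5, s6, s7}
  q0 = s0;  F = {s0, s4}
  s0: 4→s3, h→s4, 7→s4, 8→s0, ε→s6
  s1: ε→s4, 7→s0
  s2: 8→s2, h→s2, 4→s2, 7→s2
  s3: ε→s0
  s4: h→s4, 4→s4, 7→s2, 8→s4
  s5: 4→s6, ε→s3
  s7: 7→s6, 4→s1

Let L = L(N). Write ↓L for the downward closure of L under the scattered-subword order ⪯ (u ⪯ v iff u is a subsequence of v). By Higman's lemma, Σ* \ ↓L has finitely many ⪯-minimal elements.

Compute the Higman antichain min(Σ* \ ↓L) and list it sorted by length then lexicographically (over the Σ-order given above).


A = [77, h7].

|Q|=8, |F|=2, |δ|=20 (4 ε).
min D↑ (3 st, q0=0, F={2}): 0:4→0,8→0,7→1,h→1 1:4→1,8→1,7→2,h→1 2:4→2,8→2,7→2,h→2 (ε-aug+det+¬).
'77': |S_i|=[5, 2, 1] end={s2} ∉↓L; 2/2 single-dels accept.
'h7': run [5, 2, 1] end={s2} — reject; 2/2 deletions ∈↓L.
2 minimals (antichain).


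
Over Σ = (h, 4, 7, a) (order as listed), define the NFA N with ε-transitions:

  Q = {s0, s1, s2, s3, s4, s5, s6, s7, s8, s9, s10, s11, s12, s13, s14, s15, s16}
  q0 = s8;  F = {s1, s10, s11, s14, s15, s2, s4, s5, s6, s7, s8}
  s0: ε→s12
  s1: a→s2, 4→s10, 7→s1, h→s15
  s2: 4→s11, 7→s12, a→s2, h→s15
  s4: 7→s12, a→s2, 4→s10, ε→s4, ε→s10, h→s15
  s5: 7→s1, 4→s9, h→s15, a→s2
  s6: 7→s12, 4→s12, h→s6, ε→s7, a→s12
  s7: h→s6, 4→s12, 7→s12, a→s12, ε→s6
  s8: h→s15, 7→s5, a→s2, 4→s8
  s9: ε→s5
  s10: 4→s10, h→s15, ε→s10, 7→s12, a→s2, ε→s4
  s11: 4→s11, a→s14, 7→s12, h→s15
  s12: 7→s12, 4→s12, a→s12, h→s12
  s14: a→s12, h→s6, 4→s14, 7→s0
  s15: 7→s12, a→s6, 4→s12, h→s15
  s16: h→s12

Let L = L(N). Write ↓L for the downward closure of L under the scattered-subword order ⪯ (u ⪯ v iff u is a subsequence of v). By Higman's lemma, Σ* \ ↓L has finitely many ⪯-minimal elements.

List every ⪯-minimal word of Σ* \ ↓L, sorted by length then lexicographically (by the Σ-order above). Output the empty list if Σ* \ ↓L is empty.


Antichain: [h4, h7, a7, haa, 7747, a4aa].

|Q|=17, |F|=11, |δ|=57 (8 ε).
min D↑ (10 st, q0=0, F={4}): 0:h→1,4→0,7→2,a→3 1:h→1,4→4,7→4,a→5 2:h→1,4→2,7→6,a→3 3:h→1,4→7,7→4,a→3 4:h→4,4→4,7→4,a→4 5:h→5,4→4,7→4,a→4 6:h→1,4→8,7→6,a→3 7:h→1,4→7,7→4,a→9 8:h→1,4→8,7→4,a→3 9:h→5,4→9,7→4,a→4 [Hopcroft].
'h4': N↓-sim [14, 4, 1] end={s12} ∉↓L; 2/2 del acc.
'h7': run [14, 4, 1] end={s12} — reject; 2/2 single-dels accept.
'a7': N↓-sim [14, 8, 2] end={s0,s12} ∉↓L; 2/2 del acc.
'haa': N↓-sim [14, 4, 3, 1] end={s12} — reject; 3/3 deletions ∈↓L.
'7747': N↓-sim [14, 13, 11, 10, 2] end={s0,s12} — reject; 4/4 del acc.
'a4aa': N↓-sim [14, 8, 7, 5, 1] end={s12} rej; 4/4 single-dels accept.
6 minimals (antichain).


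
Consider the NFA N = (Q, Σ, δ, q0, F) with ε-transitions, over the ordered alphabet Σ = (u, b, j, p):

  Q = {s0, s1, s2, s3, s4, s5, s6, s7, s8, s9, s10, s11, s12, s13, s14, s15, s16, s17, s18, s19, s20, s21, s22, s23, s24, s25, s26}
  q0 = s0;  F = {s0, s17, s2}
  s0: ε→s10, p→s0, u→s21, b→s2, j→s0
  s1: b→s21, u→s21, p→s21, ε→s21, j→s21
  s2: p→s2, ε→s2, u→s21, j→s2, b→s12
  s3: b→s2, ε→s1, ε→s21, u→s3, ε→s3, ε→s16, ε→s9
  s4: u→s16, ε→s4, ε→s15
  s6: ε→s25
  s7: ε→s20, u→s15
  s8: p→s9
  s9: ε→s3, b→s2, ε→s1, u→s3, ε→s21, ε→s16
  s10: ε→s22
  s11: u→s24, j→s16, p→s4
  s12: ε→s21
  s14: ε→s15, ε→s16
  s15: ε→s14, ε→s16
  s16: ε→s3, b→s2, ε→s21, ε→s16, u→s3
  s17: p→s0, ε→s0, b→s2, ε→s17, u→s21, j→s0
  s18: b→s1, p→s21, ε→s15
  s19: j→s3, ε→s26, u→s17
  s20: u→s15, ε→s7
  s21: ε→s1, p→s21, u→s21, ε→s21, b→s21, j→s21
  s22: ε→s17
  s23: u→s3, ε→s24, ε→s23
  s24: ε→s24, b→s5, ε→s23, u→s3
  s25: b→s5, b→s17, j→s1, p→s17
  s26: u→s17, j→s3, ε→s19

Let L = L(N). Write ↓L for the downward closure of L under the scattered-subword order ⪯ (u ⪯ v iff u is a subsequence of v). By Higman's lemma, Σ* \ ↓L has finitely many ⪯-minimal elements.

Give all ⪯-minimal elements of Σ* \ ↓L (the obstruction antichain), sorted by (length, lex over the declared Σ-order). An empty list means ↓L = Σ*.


Antichain: [u, bb].

|Q|=27, |F|=3, |δ|=84 (38 ε).
min D↑ (3 st, q0=0, F={1}): 0:u→1,b→2,j→0,p→0 1:u→1,b→1,j→1,p→1 2:u→1,b→1,j→2,p→2.
'u': run [8, 2] end={s1,s21} — reject; 1/1 deletions ∈↓L.
'bb': |S_i|=[8, 4, 3] end={s1,s12,s21} ∉↓L; 2/2 deletions ∈↓L.
2 minimals (antichain).


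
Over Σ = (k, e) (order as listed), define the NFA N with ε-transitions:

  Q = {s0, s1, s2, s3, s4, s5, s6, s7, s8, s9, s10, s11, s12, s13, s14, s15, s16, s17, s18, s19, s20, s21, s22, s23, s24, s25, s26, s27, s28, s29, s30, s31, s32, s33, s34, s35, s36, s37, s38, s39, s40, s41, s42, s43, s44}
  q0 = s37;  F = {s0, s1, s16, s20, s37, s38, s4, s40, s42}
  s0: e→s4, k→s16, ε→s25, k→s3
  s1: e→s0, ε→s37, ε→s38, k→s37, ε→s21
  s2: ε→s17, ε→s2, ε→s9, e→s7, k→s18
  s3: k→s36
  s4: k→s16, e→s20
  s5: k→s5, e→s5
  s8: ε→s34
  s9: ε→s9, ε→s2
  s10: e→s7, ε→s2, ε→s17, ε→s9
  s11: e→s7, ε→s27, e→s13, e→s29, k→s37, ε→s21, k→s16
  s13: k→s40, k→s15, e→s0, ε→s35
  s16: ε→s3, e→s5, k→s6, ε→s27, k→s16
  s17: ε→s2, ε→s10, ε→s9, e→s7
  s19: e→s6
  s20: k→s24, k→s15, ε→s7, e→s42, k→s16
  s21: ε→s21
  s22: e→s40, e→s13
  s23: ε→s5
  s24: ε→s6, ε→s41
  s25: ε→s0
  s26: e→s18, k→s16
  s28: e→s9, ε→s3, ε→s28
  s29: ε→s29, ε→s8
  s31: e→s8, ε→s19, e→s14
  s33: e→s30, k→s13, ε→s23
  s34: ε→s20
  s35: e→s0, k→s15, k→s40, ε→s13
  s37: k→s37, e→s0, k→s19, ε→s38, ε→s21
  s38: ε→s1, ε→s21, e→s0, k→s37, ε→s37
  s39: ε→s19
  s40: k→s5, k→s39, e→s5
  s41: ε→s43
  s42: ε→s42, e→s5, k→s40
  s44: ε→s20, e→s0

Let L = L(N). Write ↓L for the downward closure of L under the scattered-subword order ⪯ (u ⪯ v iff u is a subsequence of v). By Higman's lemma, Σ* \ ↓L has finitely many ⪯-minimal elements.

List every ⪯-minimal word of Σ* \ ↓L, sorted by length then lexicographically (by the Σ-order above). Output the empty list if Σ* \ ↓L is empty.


|Q|=45, |F|=9, |δ|=97 (44 ε).
min D↑ (8 st, q0=0, F={4}): 0:k→0,e→1 1:k→2,e→3 2:k→2,e→4 3:k→2,e→5 4:k→4,e→4 5:k→2,e→6 6:k→7,e→4 7:k→4,e→4 [Hopcroft].
'eke': |S_i|=[23, 19, 13, 2] end={s5,s6} — reject; 3/3 del acc.
'eeeee': N↓-sim [23, 19, 17, 16, 6, 2] end={s5,s6} rej; 5/5 deletions ∈↓L.
'eeeekk': |S_i|=[23, 19, 17, 16, 6, 5, 4] end={s19,s39,s5,s6} — reject; 6/6 deletions ∈↓L.
3 obstructions.

Antichain: [eke, eeeee, eeeekk].


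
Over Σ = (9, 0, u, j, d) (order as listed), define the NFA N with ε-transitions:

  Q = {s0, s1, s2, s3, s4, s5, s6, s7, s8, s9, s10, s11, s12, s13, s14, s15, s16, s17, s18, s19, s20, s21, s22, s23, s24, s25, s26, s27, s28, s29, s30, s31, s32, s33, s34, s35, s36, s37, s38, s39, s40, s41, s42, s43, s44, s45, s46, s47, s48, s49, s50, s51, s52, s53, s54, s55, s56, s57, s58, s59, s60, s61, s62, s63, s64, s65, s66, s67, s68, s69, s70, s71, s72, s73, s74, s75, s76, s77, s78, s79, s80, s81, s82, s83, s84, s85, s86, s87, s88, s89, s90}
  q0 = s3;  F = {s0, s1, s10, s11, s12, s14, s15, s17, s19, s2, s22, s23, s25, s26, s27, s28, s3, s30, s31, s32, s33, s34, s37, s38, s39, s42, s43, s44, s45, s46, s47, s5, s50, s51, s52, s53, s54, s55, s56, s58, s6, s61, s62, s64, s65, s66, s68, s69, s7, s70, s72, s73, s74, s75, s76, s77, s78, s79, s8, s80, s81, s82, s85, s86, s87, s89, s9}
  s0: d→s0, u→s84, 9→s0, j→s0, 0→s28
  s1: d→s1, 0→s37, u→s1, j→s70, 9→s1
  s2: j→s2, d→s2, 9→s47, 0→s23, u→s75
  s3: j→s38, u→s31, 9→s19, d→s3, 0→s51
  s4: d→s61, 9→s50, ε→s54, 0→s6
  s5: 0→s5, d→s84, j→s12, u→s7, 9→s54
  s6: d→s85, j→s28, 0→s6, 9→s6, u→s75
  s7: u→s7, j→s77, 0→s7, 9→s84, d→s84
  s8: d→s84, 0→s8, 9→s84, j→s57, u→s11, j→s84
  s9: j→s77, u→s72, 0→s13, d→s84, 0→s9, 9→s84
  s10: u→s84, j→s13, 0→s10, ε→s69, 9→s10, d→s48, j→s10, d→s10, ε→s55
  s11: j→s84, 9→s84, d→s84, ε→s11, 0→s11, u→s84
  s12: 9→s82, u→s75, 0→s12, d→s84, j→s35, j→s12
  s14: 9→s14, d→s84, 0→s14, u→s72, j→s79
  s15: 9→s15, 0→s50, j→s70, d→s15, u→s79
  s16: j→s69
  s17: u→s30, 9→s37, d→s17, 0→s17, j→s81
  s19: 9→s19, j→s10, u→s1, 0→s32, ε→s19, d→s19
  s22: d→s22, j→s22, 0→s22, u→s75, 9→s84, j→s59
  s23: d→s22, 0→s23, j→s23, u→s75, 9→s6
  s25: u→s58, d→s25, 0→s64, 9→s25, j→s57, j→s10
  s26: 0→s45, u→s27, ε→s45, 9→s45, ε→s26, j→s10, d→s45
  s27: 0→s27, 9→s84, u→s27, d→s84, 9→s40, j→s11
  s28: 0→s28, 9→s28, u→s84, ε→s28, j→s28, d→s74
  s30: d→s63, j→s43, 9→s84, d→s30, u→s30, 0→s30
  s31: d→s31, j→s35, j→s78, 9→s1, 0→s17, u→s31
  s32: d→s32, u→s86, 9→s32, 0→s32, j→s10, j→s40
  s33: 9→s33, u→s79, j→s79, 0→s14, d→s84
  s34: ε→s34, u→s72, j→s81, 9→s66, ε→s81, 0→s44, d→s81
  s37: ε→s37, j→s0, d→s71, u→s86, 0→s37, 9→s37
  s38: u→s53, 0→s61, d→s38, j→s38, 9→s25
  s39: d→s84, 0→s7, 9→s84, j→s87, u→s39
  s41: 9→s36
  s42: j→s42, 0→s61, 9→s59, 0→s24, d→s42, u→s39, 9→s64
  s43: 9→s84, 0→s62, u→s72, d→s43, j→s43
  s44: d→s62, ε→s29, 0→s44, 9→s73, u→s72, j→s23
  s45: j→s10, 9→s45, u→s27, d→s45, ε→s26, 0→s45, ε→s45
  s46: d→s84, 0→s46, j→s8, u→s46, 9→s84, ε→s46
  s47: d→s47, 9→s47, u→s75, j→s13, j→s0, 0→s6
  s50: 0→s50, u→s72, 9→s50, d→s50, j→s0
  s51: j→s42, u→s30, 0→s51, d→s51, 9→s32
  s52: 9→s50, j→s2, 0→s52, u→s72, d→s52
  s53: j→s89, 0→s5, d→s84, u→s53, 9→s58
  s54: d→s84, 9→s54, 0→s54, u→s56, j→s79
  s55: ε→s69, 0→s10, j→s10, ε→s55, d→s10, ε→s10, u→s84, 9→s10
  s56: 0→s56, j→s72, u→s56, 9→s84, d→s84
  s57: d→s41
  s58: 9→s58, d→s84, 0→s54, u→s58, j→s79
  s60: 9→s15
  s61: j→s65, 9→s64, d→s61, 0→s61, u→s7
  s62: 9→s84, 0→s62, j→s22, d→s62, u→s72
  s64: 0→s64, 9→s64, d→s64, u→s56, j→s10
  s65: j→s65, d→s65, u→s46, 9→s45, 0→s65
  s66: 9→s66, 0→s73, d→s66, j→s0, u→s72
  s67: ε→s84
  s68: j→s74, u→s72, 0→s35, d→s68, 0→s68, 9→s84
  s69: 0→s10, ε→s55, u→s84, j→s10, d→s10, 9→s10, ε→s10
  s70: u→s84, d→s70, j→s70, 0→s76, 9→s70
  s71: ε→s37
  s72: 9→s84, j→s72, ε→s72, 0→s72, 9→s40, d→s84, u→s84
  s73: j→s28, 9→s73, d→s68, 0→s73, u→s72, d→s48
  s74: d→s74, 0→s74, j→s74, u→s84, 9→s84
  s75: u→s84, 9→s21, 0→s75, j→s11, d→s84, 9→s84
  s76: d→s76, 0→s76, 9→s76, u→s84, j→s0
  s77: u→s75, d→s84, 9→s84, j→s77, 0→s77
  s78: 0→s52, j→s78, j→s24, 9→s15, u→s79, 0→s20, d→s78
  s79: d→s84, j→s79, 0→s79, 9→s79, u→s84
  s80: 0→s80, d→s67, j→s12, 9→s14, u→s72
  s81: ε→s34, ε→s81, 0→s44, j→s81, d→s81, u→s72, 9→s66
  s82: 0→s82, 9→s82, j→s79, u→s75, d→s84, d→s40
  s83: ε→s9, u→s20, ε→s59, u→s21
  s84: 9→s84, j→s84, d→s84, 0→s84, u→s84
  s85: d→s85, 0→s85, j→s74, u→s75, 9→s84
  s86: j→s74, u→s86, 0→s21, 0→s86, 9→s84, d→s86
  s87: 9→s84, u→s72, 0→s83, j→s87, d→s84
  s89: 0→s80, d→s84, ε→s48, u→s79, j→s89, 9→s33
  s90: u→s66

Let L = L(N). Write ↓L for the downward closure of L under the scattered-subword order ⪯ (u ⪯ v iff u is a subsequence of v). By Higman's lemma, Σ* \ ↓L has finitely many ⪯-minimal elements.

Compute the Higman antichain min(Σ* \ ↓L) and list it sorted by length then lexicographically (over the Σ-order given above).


|Q|=91, |F|=67, |δ|=400 (28 ε).
min D↑ (64 st, q0=0, F={18}): 0:9→1,0→2,u→3,j→4,d→0 1:9→1,0→5,u→6,j→7,d→1 2:9→5,0→2,u→8,j→9,d→2 3:9→6,0→10,u→3,j→11,d→3 4:9→12,0→13,u→14,j→4,d→4 5:9→5,0→5,u→15,j→7,d→5 6:9→6,0→16,u→6,j→17,d→6 7:9→7,0→7,u→18,j→7,d→7 8:9→18,0→8,u→8,j→19,d→8 9:9→20,0→13,u→21,j→9,d→9 10:9→16,0→10,u→8,j→22,d→10 11:9→23,0→24,u→25,j→11,d→11 12:9→12,0→20,u→26,j→7,d→12 13:9→20,0→13,u→27,j→28,d→13 14:9→26,0→29,u→14,j→30,d→18 15:9→18,0→15,u→15,j→31,d→15 16:9→16,0→16,u→15,j→32,d→16 17:9→17,0→33,u→18,j→17,d→17 18:9→18,0→18,u→18,j→18,d→18 19:9→18,0→34,u→35,j→19,d→19 20:9→20,0→20,u→36,j→7,d→20 21:9→18,0→27,u→21,j→37,d→18 22:9→38,0→39,u→35,j→22,d→22 23:9→23,0→40,u→25,j→17,d→23 24:9→40,0→24,u→35,j→41,d→24 25:9→25,0→25,u→18,j→25,d→18 26:9→26,0→42,u→26,j→25,d→18 27:9→18,0→27,u→27,j→43,d→18 28:9→44,0→28,u→45,j→28,d→28 29:9→42,0→29,u→27,j→46,d→18 30:9→47,0→48,u→25,j→30,d→18 31:9→18,0→31,u→18,j→31,d→31 32:9→32,0→49,u→18,j→32,d→32 33:9→33,0→33,u→18,j→32,d→33 34:9→18,0→34,u→35,j→50,d→34 35:9→18,0→35,u→18,j→35,d→18 36:9→18,0→36,u→36,j→35,d→18 37:9→18,0→51,u→35,j→37,d→18 38:9→38,0→52,u→35,j→32,d→38 39:9→52,0→39,u→35,j→53,d→34 40:9→40,0→40,u→35,j→32,d→40 41:9→54,0→53,u→55,j→41,d→41 42:9→42,0→42,u→36,j→25,d→18 43:9→18,0→43,u→55,j→43,d→18 44:9→44,0→44,u→56,j→7,d→44 45:9→18,0→45,u→45,j→57,d→18 46:9→58,0→46,u→55,j→46,d→18 47:9→47,0→59,u→25,j→25,d→18 48:9→59,0→48,u→35,j→46,d→18 49:9→49,0→49,u→18,j→49,d→31 50:9→18,0→50,u→55,j→50,d→50 51:9→18,0→51,u→35,j→43,d→18 52:9→52,0→52,u→35,j→49,d→60 53:9→61,0→53,u→55,j→53,d→50 54:9→54,0→61,u→55,j→32,d→54 55:9→18,0→55,u→18,j→62,d→18 56:9→18,0→56,u→56,j→62,d→18 57:9→18,0→57,u→62,j→18,d→18 58:9→58,0→58,u→55,j→25,d→18 59:9→59,0→59,u→35,j→25,d→18 60:9→18,0→60,u→35,j→31,d→60 61:9→61,0→61,u→55,j→49,d→63 62:9→18,0→62,u→18,j→18,d→18 63:9→18,0→63,u→55,j→31,d→63 [Hopcroft].
'9ju': run [84, 47, 18, 1] end={s84} ∉↓L; 3/3 single-dels accept.
'0u9': run [84, 71, 29, 4] end={s21,s36,s40,s84} rej; 3/3 del acc.
'jud': N↓-sim [84, 72, 36, 5] end={s36,s40,s41,s67,s84} ∉↓L; 3/3 del acc.
'ujuu': N↓-sim [84, 69, 52, 8, 1] end={s84} rej; 4/4 single-dels accept.
'u0j0d9': |S_i|=[84, 69, 57, 36, 28, 16, 4] end={s21,s36,s40,s84} rej; 6/6 deletions ∈↓L.
'j0jujj': run [84, 72, 56, 35, 11, 6, 4] end={s36,s41,s57,s84} — reject; 6/6 single-dels accept.
6 words, ⪯-incomp.

Antichain: [9ju, 0u9, jud, ujuu, u0j0d9, j0jujj].
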